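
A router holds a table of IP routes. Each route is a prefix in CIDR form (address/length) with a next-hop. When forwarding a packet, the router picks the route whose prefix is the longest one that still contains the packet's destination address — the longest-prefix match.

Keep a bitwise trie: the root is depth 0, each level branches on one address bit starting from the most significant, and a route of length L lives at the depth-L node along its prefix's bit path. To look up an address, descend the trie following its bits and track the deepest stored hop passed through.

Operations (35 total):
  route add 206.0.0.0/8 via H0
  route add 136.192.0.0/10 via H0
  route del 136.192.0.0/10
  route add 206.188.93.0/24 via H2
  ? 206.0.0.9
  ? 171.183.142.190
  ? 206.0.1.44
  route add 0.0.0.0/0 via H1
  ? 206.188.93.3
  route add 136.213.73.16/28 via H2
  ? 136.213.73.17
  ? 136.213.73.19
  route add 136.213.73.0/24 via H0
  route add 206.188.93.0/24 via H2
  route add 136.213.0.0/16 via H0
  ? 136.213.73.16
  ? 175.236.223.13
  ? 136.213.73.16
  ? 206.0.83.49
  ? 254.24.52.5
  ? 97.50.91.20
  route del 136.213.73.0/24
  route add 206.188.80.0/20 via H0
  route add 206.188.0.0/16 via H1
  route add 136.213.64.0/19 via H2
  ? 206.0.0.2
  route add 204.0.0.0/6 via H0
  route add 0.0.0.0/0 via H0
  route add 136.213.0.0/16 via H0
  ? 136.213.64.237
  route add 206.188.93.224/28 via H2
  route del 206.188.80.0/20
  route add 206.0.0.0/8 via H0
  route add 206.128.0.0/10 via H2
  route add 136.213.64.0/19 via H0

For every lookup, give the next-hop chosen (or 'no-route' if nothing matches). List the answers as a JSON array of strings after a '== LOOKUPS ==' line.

Apply in order:
  + 206.0.0.0/8 (H0) depth=8
  + 136.192.0.0/10 (H0) depth=10
  - 136.192.0.0/10 clear@10
  + 206.188.93.0/24 (H2) depth=24
  Q 206.0.0.9: descend 11001110 ; hops seen [H0] ; pick H0
  Q 171.183.142.190: descend 10 ; hops seen [∅] ; pick no-route
  Q 206.0.1.44: descend 11001110 ; hops seen [H0] ; pick H0
  + 0.0.0.0/0 (H1) depth=0
  Q 206.188.93.3: descend 110011101011110001011101 ; hops seen [H1,H0,H2] ; pick H2
  + 136.213.73.16/28 (H2) depth=28
  Q 136.213.73.17: descend 1000100011010101010010010001 ; hops seen [H1,H2] ; pick H2
  Q 136.213.73.19: descend 1000100011010101010010010001 ; hops seen [H1,H2] ; pick H2
  + 136.213.73.0/24 (H0) depth=24
  + 206.188.93.0/24 (H2) depth=24
  + 136.213.0.0/16 (H0) depth=16
  Q 136.213.73.16: descend 1000100011010101010010010001 ; hops seen [H1,H0,H0,H2] ; pick H2
  Q 175.236.223.13: descend 10 ; hops seen [H1] ; pick H1
  Q 136.213.73.16: descend 1000100011010101010010010001 ; hops seen [H1,H0,H0,H2] ; pick H2
  Q 206.0.83.49: descend 11001110 ; hops seen [H1,H0] ; pick H0
  Q 254.24.52.5: descend 11 ; hops seen [H1] ; pick H1
  Q 97.50.91.20: descend ε ; hops seen [H1] ; pick H1
  - 136.213.73.0/24 clear@24
  + 206.188.80.0/20 (H0) depth=20
  + 206.188.0.0/16 (H1) depth=16
  + 136.213.64.0/19 (H2) depth=19
  Q 206.0.0.2: descend 11001110 ; hops seen [H1,H0] ; pick H0
  + 204.0.0.0/6 (H0) depth=6
  + 0.0.0.0/0 (H0) depth=0
  + 136.213.0.0/16 (H0) depth=16
  Q 136.213.64.237: descend 10001000110101010100 ; hops seen [H0,H0,H2] ; pick H2
  + 206.188.93.224/28 (H2) depth=28
  - 206.188.80.0/20 clear@20
  + 206.0.0.0/8 (H0) depth=8
  + 206.128.0.0/10 (H2) depth=10
  + 136.213.64.0/19 (H0) depth=19

== LOOKUPS ==
["H0","no-route","H0","H2","H2","H2","H2","H1","H2","H0","H1","H1","H0","H2"]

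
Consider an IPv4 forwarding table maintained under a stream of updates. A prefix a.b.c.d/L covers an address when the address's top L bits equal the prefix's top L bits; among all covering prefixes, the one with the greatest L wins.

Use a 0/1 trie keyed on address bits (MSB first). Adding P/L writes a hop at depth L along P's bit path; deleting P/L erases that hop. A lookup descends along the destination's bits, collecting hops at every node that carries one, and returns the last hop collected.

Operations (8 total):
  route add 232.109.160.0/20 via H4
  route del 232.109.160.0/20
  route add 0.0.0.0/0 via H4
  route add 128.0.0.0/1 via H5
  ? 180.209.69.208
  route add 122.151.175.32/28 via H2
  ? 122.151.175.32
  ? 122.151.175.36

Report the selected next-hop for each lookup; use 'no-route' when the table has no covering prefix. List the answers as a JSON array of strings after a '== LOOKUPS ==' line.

Process each operation:
  add 232.109.160.0/20 -> H4 at depth 20
  del 232.109.160.0/20 (clear depth 20)
  add 0.0.0.0/0 -> H4 at depth 0
  add 128.0.0.0/1 -> H5 at depth 1
  Q 180.209.69.208: descend 1 ; hops seen [H4,H5] ; pick H5
  add 122.151.175.32/28 -> H2 at depth 28
  Q 122.151.175.32: descend 0111101010010111101011110010 ; hops seen [H4,H2] ; pick H2
  Q 122.151.175.36: descend 0111101010010111101011110010 ; hops seen [H4,H2] ; pick H2

== LOOKUPS ==
["H5","H2","H2"]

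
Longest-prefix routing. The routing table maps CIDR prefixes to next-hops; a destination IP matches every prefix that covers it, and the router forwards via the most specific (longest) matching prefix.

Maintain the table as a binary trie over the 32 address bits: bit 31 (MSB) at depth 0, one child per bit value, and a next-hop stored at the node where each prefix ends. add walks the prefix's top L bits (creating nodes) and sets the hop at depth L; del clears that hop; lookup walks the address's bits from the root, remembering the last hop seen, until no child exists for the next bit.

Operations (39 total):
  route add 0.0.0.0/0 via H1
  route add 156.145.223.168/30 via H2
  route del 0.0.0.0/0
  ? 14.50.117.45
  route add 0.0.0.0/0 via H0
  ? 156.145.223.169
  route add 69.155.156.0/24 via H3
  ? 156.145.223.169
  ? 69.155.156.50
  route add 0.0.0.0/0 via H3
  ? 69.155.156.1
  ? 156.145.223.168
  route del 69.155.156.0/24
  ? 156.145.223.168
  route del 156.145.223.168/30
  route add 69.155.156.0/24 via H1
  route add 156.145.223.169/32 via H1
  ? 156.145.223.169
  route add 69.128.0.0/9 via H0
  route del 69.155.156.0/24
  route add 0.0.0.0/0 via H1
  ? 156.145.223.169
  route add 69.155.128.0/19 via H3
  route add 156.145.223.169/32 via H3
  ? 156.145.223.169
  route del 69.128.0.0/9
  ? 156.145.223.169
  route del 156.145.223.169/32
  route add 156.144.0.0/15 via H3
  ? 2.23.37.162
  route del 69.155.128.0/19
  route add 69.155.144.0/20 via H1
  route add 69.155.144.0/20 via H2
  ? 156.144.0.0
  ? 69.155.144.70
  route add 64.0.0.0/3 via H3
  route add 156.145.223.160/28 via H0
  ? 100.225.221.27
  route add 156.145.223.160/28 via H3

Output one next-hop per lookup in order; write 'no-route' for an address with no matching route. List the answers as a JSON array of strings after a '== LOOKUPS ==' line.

Apply in order:
  + 0.0.0.0/0 (H1) depth=0
  + 156.145.223.168/30 (H2) depth=30
  del 0.0.0.0/0 (clear depth 0)
  lookup 14.50.117.45: bits ε walk d0:- -> no-route
  + 0.0.0.0/0 (H0) depth=0
  lookup 156.145.223.169: bits 100111001001000111011111101010 walk d0:H0→d1:-→d2:-→d3:-→d4:-→d5:-→d6:-→d7:-→d8:-→d9:-→d10:-→d11:-→d12:-→d13:-→d14:-→d15:-→d16:-→d17:-→d18:-→d19:-→d20:-→d21:-→d22:-→d23:-→d24:-→d25:-→d26:-→d27:-→d28:-→d29:-→d30:H2 -> H2
  + 69.155.156.0/24 (H3) depth=24
  lookup 156.145.223.169: bits 100111001001000111011111101010 walk d0:H0→d1:-→d2:-→d3:-→d4:-→d5:-→d6:-→d7:-→d8:-→d9:-→d10:-→d11:-→d12:-→d13:-→d14:-→d15:-→d16:-→d17:-→d18:-→d19:-→d20:-→d21:-→d22:-→d23:-→d24:-→d25:-→d26:-→d27:-→d28:-→d29:-→d30:H2 -> H2
  lookup 69.155.156.50: bits 010001011001101110011100 walk d0:H0→d1:-→d2:-→d3:-→d4:-→d5:-→d6:-→d7:-→d8:-→d9:-→d10:-→d11:-→d12:-→d13:-→d14:-→d15:-→d16:-→d17:-→d18:-→d19:-→d20:-→d21:-→d22:-→d23:-→d24:H3 -> H3
  + 0.0.0.0/0 (H3) depth=0
  lookup 69.155.156.1: bits 010001011001101110011100 walk d0:H3→d1:-→d2:-→d3:-→d4:-→d5:-→d6:-→d7:-→d8:-→d9:-→d10:-→d11:-→d12:-→d13:-→d14:-→d15:-→d16:-→d17:-→d18:-→d19:-→d20:-→d21:-→d22:-→d23:-→d24:H3 -> H3
  lookup 156.145.223.168: bits 100111001001000111011111101010 walk d0:H3→d1:-→d2:-→d3:-→d4:-→d5:-→d6:-→d7:-→d8:-→d9:-→d10:-→d11:-→d12:-→d13:-→d14:-→d15:-→d16:-→d17:-→d18:-→d19:-→d20:-→d21:-→d22:-→d23:-→d24:-→d25:-→d26:-→d27:-→d28:-→d29:-→d30:H2 -> H2
  del 69.155.156.0/24 (clear depth 24)
  lookup 156.145.223.168: bits 100111001001000111011111101010 walk d0:H3→d1:-→d2:-→d3:-→d4:-→d5:-→d6:-→d7:-→d8:-→d9:-→d10:-→d11:-→d12:-→d13:-→d14:-→d15:-→d16:-→d17:-→d18:-→d19:-→d20:-→d21:-→d22:-→d23:-→d24:-→d25:-→d26:-→d27:-→d28:-→d29:-→d30:H2 -> H2
  del 156.145.223.168/30 (clear depth 30)
  + 69.155.156.0/24 (H1) depth=24
  + 156.145.223.169/32 (H1) depth=32
  lookup 156.145.223.169: bits 10011100100100011101111110101001 walk d0:H3→d1:-→d2:-→d3:-→d4:-→d5:-→d6:-→d7:-→d8:-→d9:-→d10:-→d11:-→d12:-→d13:-→d14:-→d15:-→d16:-→d17:-→d18:-→d19:-→d20:-→d21:-→d22:-→d23:-→d24:-→d25:-→d26:-→d27:-→d28:-→d29:-→d30:-→d31:-→d32:H1 -> H1
  + 69.128.0.0/9 (H0) depth=9
  del 69.155.156.0/24 (clear depth 24)
  + 0.0.0.0/0 (H1) depth=0
  lookup 156.145.223.169: bits 10011100100100011101111110101001 walk d0:H1→d1:-→d2:-→d3:-→d4:-→d5:-→d6:-→d7:-→d8:-→d9:-→d10:-→d11:-→d12:-→d13:-→d14:-→d15:-→d16:-→d17:-→d18:-→d19:-→d20:-→d21:-→d22:-→d23:-→d24:-→d25:-→d26:-→d27:-→d28:-→d29:-→d30:-→d31:-→d32:H1 -> H1
  + 69.155.128.0/19 (H3) depth=19
  + 156.145.223.169/32 (H3) depth=32
  lookup 156.145.223.169: bits 10011100100100011101111110101001 walk d0:H1→d1:-→d2:-→d3:-→d4:-→d5:-→d6:-→d7:-→d8:-→d9:-→d10:-→d11:-→d12:-→d13:-→d14:-→d15:-→d16:-→d17:-→d18:-→d19:-→d20:-→d21:-→d22:-→d23:-→d24:-→d25:-→d26:-→d27:-→d28:-→d29:-→d30:-→d31:-→d32:H3 -> H3
  del 69.128.0.0/9 (clear depth 9)
  lookup 156.145.223.169: bits 10011100100100011101111110101001 walk d0:H1→d1:-→d2:-→d3:-→d4:-→d5:-→d6:-→d7:-→d8:-→d9:-→d10:-→d11:-→d12:-→d13:-→d14:-→d15:-→d16:-→d17:-→d18:-→d19:-→d20:-→d21:-→d22:-→d23:-→d24:-→d25:-→d26:-→d27:-→d28:-→d29:-→d30:-→d31:-→d32:H3 -> H3
  del 156.145.223.169/32 (clear depth 32)
  + 156.144.0.0/15 (H3) depth=15
  lookup 2.23.37.162: bits 0 walk d0:H1→d1:- -> H1
  del 69.155.128.0/19 (clear depth 19)
  + 69.155.144.0/20 (H1) depth=20
  + 69.155.144.0/20 (H2) depth=20
  lookup 156.144.0.0: bits 100111001001000 walk d0:H1→d1:-→d2:-→d3:-→d4:-→d5:-→d6:-→d7:-→d8:-→d9:-→d10:-→d11:-→d12:-→d13:-→d14:-→d15:H3 -> H3
  lookup 69.155.144.70: bits 01000101100110111001 walk d0:H1→d1:-→d2:-→d3:-→d4:-→d5:-→d6:-→d7:-→d8:-→d9:-→d10:-→d11:-→d12:-→d13:-→d14:-→d15:-→d16:-→d17:-→d18:-→d19:-→d20:H2 -> H2
  + 64.0.0.0/3 (H3) depth=3
  + 156.145.223.160/28 (H0) depth=28
  lookup 100.225.221.27: bits 01 walk d0:H1→d1:-→d2:- -> H1
  + 156.145.223.160/28 (H3) depth=28

== LOOKUPS ==
["no-route","H2","H2","H3","H3","H2","H2","H1","H1","H3","H3","H1","H3","H2","H1"]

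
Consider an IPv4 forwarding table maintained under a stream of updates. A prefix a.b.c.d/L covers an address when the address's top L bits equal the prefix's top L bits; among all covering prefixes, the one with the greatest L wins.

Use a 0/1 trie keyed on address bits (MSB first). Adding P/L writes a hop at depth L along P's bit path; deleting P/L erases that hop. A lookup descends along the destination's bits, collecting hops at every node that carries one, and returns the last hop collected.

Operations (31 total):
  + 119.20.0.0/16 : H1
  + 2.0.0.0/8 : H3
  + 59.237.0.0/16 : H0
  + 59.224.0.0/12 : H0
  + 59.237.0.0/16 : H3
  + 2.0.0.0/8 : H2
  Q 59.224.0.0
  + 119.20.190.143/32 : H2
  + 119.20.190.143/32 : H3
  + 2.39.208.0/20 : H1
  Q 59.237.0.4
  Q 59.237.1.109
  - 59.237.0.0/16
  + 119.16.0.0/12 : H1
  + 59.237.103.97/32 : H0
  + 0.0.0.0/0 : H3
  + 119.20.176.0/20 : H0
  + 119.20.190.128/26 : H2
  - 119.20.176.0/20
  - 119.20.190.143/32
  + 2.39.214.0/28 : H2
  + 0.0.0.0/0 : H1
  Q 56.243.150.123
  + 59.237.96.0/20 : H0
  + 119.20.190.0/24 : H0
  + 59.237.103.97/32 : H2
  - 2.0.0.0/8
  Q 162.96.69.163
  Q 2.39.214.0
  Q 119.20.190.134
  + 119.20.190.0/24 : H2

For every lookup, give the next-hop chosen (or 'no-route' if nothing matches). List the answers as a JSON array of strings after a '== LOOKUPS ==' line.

Process each operation:
  add 119.20.0.0/16 -> H1 at depth 16
  add 2.0.0.0/8 -> H3 at depth 8
  add 59.237.0.0/16 -> H0 at depth 16
  add 59.224.0.0/12 -> H0 at depth 12
  add 59.237.0.0/16 -> H3 at depth 16
  add 2.0.0.0/8 -> H2 at depth 8
  Q 59.224.0.0: descend 001110111110 ; hops seen [H0] ; pick H0
  add 119.20.190.143/32 -> H2 at depth 32
  add 119.20.190.143/32 -> H3 at depth 32
  add 2.39.208.0/20 -> H1 at depth 20
  Q 59.237.0.4: descend 0011101111101101 ; hops seen [H0,H3] ; pick H3
  Q 59.237.1.109: descend 0011101111101101 ; hops seen [H0,H3] ; pick H3
  - 59.237.0.0/16 clear@16
  add 119.16.0.0/12 -> H1 at depth 12
  add 59.237.103.97/32 -> H0 at depth 32
  add 0.0.0.0/0 -> H3 at depth 0
  add 119.20.176.0/20 -> H0 at depth 20
  add 119.20.190.128/26 -> H2 at depth 26
  - 119.20.176.0/20 clear@20
  - 119.20.190.143/32 clear@32
  add 2.39.214.0/28 -> H2 at depth 28
  add 0.0.0.0/0 -> H1 at depth 0
  Q 56.243.150.123: descend 001110 ; hops seen [H1] ; pick H1
  add 59.237.96.0/20 -> H0 at depth 20
  add 119.20.190.0/24 -> H0 at depth 24
  add 59.237.103.97/32 -> H2 at depth 32
  - 2.0.0.0/8 clear@8
  Q 162.96.69.163: descend ε ; hops seen [H1] ; pick H1
  Q 2.39.214.0: descend 0000001000100111110101100000 ; hops seen [H1,H1,H2] ; pick H2
  Q 119.20.190.134: descend 0111011100010100101111101000 ; hops seen [H1,H1,H1,H0,H2] ; pick H2
  add 119.20.190.0/24 -> H2 at depth 24

== LOOKUPS ==
["H0","H3","H3","H1","H1","H2","H2"]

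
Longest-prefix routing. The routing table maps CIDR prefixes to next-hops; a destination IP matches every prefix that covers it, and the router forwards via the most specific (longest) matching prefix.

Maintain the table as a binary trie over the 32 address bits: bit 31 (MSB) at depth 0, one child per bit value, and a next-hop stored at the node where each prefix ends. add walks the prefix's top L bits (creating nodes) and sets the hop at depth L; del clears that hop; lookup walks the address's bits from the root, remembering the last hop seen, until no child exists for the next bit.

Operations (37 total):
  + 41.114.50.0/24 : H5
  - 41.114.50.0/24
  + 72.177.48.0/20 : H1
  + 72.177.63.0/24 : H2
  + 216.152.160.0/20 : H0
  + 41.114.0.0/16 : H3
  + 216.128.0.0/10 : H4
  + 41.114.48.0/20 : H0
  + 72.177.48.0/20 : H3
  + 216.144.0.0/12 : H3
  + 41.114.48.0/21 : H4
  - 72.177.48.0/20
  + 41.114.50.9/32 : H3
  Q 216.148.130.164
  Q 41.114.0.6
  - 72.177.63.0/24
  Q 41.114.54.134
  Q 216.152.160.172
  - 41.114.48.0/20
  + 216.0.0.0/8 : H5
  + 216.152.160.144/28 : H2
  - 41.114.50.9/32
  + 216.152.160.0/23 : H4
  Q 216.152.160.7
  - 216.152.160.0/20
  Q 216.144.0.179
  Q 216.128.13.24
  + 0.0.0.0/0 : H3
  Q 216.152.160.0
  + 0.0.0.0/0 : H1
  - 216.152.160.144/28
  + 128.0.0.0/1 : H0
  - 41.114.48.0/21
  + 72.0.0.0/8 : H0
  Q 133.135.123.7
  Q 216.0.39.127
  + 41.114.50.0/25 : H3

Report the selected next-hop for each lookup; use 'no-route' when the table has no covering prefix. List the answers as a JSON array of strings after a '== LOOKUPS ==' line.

Apply in order:
  + 41.114.50.0/24 (H5) depth=24
  del 41.114.50.0/24 (clear depth 24)
  + 72.177.48.0/20 (H1) depth=20
  + 72.177.63.0/24 (H2) depth=24
  + 216.152.160.0/20 (H0) depth=20
  + 41.114.0.0/16 (H3) depth=16
  + 216.128.0.0/10 (H4) depth=10
  + 41.114.48.0/20 (H0) depth=20
  + 72.177.48.0/20 (H3) depth=20
  + 216.144.0.0/12 (H3) depth=12
  + 41.114.48.0/21 (H4) depth=21
  del 72.177.48.0/20 (clear depth 20)
  + 41.114.50.9/32 (H3) depth=32
  lookup 216.148.130.164: bits 110110001001 walk d0:-→d1:-→d2:-→d3:-→d4:-→d5:-→d6:-→d7:-→d8:-→d9:-→d10:H4→d11:-→d12:H3 -> H3
  lookup 41.114.0.6: bits 001010010111001000 walk d0:-→d1:-→d2:-→d3:-→d4:-→d5:-→d6:-→d7:-→d8:-→d9:-→d10:-→d11:-→d12:-→d13:-→d14:-→d15:-→d16:H3→d17:-→d18:- -> H3
  del 72.177.63.0/24 (clear depth 24)
  lookup 41.114.54.134: bits 001010010111001000110 walk d0:-→d1:-→d2:-→d3:-→d4:-→d5:-→d6:-→d7:-→d8:-→d9:-→d10:-→d11:-→d12:-→d13:-→d14:-→d15:-→d16:H3→d17:-→d18:-→d19:-→d20:H0→d21:H4 -> H4
  lookup 216.152.160.172: bits 11011000100110001010 walk d0:-→d1:-→d2:-→d3:-→d4:-→d5:-→d6:-→d7:-→d8:-→d9:-→d10:H4→d11:-→d12:H3→d13:-→d14:-→d15:-→d16:-→d17:-→d18:-→d19:-→d20:H0 -> H0
  del 41.114.48.0/20 (clear depth 20)
  + 216.0.0.0/8 (H5) depth=8
  + 216.152.160.144/28 (H2) depth=28
  del 41.114.50.9/32 (clear depth 32)
  + 216.152.160.0/23 (H4) depth=23
  lookup 216.152.160.7: bits 110110001001100010100000 walk d0:-→d1:-→d2:-→d3:-→d4:-→d5:-→d6:-→d7:-→d8:H5→d9:-→d10:H4→d11:-→d12:H3→d13:-→d14:-→d15:-→d16:-→d17:-→d18:-→d19:-→d20:H0→d21:-→d22:-→d23:H4→d24:- -> H4
  del 216.152.160.0/20 (clear depth 20)
  lookup 216.144.0.179: bits 110110001001 walk d0:-→d1:-→d2:-→d3:-→d4:-→d5:-→d6:-→d7:-→d8:H5→d9:-→d10:H4→d11:-→d12:H3 -> H3
  lookup 216.128.13.24: bits 11011000100 walk d0:-→d1:-→d2:-→d3:-→d4:-→d5:-→d6:-→d7:-→d8:H5→d9:-→d10:H4→d11:- -> H4
  + 0.0.0.0/0 (H3) depth=0
  lookup 216.152.160.0: bits 110110001001100010100000 walk d0:H3→d1:-→d2:-→d3:-→d4:-→d5:-→d6:-→d7:-→d8:H5→d9:-→d10:H4→d11:-→d12:H3→d13:-→d14:-→d15:-→d16:-→d17:-→d18:-→d19:-→d20:-→d21:-→d22:-→d23:H4→d24:- -> H4
  + 0.0.0.0/0 (H1) depth=0
  del 216.152.160.144/28 (clear depth 28)
  + 128.0.0.0/1 (H0) depth=1
  del 41.114.48.0/21 (clear depth 21)
  + 72.0.0.0/8 (H0) depth=8
  lookup 133.135.123.7: bits 1 walk d0:H1→d1:H0 -> H0
  lookup 216.0.39.127: bits 11011000 walk d0:H1→d1:H0→d2:-→d3:-→d4:-→d5:-→d6:-→d7:-→d8:H5 -> H5
  + 41.114.50.0/25 (H3) depth=25

== LOOKUPS ==
["H3","H3","H4","H0","H4","H3","H4","H4","H0","H5"]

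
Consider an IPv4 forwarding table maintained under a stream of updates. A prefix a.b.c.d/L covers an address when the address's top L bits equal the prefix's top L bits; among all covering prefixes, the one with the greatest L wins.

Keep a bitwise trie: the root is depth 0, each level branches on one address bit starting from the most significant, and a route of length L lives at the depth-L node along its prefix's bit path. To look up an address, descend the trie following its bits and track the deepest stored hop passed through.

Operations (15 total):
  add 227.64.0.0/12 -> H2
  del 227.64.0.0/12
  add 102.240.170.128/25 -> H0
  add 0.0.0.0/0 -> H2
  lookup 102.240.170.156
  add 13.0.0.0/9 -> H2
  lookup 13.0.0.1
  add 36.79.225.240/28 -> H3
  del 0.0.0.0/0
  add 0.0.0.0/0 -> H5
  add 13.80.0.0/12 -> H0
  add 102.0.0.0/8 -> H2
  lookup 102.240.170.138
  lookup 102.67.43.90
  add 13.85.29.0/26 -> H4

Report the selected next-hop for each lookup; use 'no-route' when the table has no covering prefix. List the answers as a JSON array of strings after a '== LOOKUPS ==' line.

Apply in order:
  add 227.64.0.0/12 -> H2 at depth 12
  - 227.64.0.0/12 clear@12
  add 102.240.170.128/25 -> H0 at depth 25
  add 0.0.0.0/0 -> H2 at depth 0
  ? 102.240.170.156  path d0:H2→d1:-→d2:-→d3:-→d4:-→d5:-→d6:-→d7:-→d8:-→d9:-→d10:-→d11:-→d12:-→d13:-→d14:-→d15:-→d16:-→d17:-→d18:-→d19:-→d20:-→d21:-→d22:-→d23:-→d24:-→d25:H0  best=H0
  add 13.0.0.0/9 -> H2 at depth 9
  ? 13.0.0.1  path d0:H2→d1:-→d2:-→d3:-→d4:-→d5:-→d6:-→d7:-→d8:-→d9:H2  best=H2
  add 36.79.225.240/28 -> H3 at depth 28
  - 0.0.0.0/0 clear@0
  add 0.0.0.0/0 -> H5 at depth 0
  add 13.80.0.0/12 -> H0 at depth 12
  add 102.0.0.0/8 -> H2 at depth 8
  ? 102.240.170.138  path d0:H5→d1:-→d2:-→d3:-→d4:-→d5:-→d6:-→d7:-→d8:H2→d9:-→d10:-→d11:-→d12:-→d13:-→d14:-→d15:-→d16:-→d17:-→d18:-→d19:-→d20:-→d21:-→d22:-→d23:-→d24:-→d25:H0  best=H0
  ? 102.67.43.90  path d0:H5→d1:-→d2:-→d3:-→d4:-→d5:-→d6:-→d7:-→d8:H2  best=H2
  add 13.85.29.0/26 -> H4 at depth 26

== LOOKUPS ==
["H0","H2","H0","H2"]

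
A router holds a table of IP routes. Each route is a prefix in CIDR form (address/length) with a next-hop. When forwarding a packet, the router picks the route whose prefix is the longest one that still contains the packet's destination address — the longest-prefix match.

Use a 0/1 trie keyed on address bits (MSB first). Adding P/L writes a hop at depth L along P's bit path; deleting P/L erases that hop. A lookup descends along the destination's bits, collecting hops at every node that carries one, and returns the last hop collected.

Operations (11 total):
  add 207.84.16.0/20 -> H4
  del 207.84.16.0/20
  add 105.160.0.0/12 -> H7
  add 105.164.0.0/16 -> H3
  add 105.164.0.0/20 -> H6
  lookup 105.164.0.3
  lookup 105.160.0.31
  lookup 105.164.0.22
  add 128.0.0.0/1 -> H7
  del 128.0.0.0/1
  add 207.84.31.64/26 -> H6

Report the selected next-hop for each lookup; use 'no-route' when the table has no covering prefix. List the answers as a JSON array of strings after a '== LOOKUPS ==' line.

Process each operation:
  add 207.84.16.0/20 -> H4 at depth 20
  - 207.84.16.0/20 clear@20
  add 105.160.0.0/12 -> H7 at depth 12
  add 105.164.0.0/16 -> H3 at depth 16
  add 105.164.0.0/20 -> H6 at depth 20
  Q 105.164.0.3: descend 01101001101001000000 ; hops seen [H7,H3,H6] ; pick H6
  Q 105.160.0.31: descend 0110100110100 ; hops seen [H7] ; pick H7
  Q 105.164.0.22: descend 01101001101001000000 ; hops seen [H7,H3,H6] ; pick H6
  add 128.0.0.0/1 -> H7 at depth 1
  - 128.0.0.0/1 clear@1
  add 207.84.31.64/26 -> H6 at depth 26

== LOOKUPS ==
["H6","H7","H6"]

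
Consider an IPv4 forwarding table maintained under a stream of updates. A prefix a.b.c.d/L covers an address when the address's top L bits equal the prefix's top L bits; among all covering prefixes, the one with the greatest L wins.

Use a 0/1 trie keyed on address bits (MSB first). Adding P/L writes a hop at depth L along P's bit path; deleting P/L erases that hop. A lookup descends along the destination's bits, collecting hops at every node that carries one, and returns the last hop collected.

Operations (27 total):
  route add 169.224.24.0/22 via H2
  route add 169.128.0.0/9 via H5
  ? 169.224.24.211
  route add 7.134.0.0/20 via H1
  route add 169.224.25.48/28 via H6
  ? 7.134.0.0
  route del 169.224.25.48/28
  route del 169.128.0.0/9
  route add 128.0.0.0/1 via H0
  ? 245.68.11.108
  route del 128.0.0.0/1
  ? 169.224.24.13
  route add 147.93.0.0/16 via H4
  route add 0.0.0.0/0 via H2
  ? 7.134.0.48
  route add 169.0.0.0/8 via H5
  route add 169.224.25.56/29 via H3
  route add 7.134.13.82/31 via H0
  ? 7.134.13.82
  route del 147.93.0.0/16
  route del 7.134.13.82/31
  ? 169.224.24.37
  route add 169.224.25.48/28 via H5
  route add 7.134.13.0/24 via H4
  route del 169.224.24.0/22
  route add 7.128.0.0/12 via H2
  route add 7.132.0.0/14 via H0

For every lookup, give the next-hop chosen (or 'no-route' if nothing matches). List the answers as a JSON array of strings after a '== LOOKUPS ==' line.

Process each operation:
  add 169.224.24.0/22 -> H2 at depth 22
  add 169.128.0.0/9 -> H5 at depth 9
  Q 169.224.24.211: descend 1010100111100000000110 ; hops seen [H5,H2] ; pick H2
  add 7.134.0.0/20 -> H1 at depth 20
  add 169.224.25.48/28 -> H6 at depth 28
  Q 7.134.0.0: descend 00000111100001100000 ; hops seen [H1] ; pick H1
  - 169.224.25.48/28 clear@28
  - 169.128.0.0/9 clear@9
  add 128.0.0.0/1 -> H0 at depth 1
  Q 245.68.11.108: descend 1 ; hops seen [H0] ; pick H0
  - 128.0.0.0/1 clear@1
  Q 169.224.24.13: descend 10101001111000000001100 ; hops seen [H2] ; pick H2
  add 147.93.0.0/16 -> H4 at depth 16
  add 0.0.0.0/0 -> H2 at depth 0
  Q 7.134.0.48: descend 00000111100001100000 ; hops seen [H2,H1] ; pick H1
  add 169.0.0.0/8 -> H5 at depth 8
  add 169.224.25.56/29 -> H3 at depth 29
  add 7.134.13.82/31 -> H0 at depth 31
  Q 7.134.13.82: descend 0000011110000110000011010101001 ; hops seen [H2,H1,H0] ; pick H0
  - 147.93.0.0/16 clear@16
  - 7.134.13.82/31 clear@31
  Q 169.224.24.37: descend 10101001111000000001100 ; hops seen [H2,H5,H2] ; pick H2
  add 169.224.25.48/28 -> H5 at depth 28
  add 7.134.13.0/24 -> H4 at depth 24
  - 169.224.24.0/22 clear@22
  add 7.128.0.0/12 -> H2 at depth 12
  add 7.132.0.0/14 -> H0 at depth 14

== LOOKUPS ==
["H2","H1","H0","H2","H1","H0","H2"]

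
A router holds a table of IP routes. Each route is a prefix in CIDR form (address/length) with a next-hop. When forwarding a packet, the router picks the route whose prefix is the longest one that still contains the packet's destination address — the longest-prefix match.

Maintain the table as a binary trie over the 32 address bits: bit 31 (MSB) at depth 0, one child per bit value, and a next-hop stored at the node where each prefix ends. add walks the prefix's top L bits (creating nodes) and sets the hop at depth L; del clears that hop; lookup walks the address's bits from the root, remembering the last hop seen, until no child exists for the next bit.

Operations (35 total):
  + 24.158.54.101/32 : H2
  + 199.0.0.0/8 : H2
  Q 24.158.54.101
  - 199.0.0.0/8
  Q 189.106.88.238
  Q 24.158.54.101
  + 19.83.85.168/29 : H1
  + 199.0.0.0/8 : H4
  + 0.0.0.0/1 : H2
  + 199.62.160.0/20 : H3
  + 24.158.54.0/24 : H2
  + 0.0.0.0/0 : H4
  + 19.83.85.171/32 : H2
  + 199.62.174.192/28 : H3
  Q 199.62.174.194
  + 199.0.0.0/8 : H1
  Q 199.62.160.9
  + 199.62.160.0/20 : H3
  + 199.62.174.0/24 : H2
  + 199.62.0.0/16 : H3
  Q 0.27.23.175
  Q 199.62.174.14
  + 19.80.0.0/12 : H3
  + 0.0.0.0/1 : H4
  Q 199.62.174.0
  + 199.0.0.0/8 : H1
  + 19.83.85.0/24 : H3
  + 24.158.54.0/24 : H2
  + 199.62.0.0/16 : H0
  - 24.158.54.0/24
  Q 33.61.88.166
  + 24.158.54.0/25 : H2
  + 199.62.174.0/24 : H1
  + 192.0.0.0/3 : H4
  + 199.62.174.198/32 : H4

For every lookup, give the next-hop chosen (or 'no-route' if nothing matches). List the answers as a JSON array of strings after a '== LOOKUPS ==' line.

Process each operation:
  + 24.158.54.101/32 (H2) depth=32
  + 199.0.0.0/8 (H2) depth=8
  lookup 24.158.54.101: bits 00011000100111100011011001100101 walk d0:-→d1:-→d2:-→d3:-→d4:-→d5:-→d6:-→d7:-→d8:-→d9:-→d10:-→d11:-→d12:-→d13:-→d14:-→d15:-→d16:-→d17:-→d18:-→d19:-→d20:-→d21:-→d22:-→d23:-→d24:-→d25:-→d26:-→d27:-→d28:-→d29:-→d30:-→d31:-→d32:H2 -> H2
  del 199.0.0.0/8 (clear depth 8)
  lookup 189.106.88.238: bits 1 walk d0:-→d1:- -> no-route
  lookup 24.158.54.101: bits 00011000100111100011011001100101 walk d0:-→d1:-→d2:-→d3:-→d4:-→d5:-→d6:-→d7:-→d8:-→d9:-→d10:-→d11:-→d12:-→d13:-→d14:-→d15:-→d16:-→d17:-→d18:-→d19:-→d20:-→d21:-→d22:-→d23:-→d24:-→d25:-→d26:-→d27:-→d28:-→d29:-→d30:-→d31:-→d32:H2 -> H2
  + 19.83.85.168/29 (H1) depth=29
  + 199.0.0.0/8 (H4) depth=8
  + 0.0.0.0/1 (H2) depth=1
  + 199.62.160.0/20 (H3) depth=20
  + 24.158.54.0/24 (H2) depth=24
  + 0.0.0.0/0 (H4) depth=0
  + 19.83.85.171/32 (H2) depth=32
  + 199.62.174.192/28 (H3) depth=28
  lookup 199.62.174.194: bits 1100011100111110101011101100 walk d0:H4→d1:-→d2:-→d3:-→d4:-→d5:-→d6:-→d7:-→d8:H4→d9:-→d10:-→d11:-→d12:-→d13:-→d14:-→d15:-→d16:-→d17:-→d18:-→d19:-→d20:H3→d21:-→d22:-→d23:-→d24:-→d25:-→d26:-→d27:-→d28:H3 -> H3
  + 199.0.0.0/8 (H1) depth=8
  lookup 199.62.160.9: bits 11000111001111101010 walk d0:H4→d1:-→d2:-→d3:-→d4:-→d5:-→d6:-→d7:-→d8:H1→d9:-→d10:-→d11:-→d12:-→d13:-→d14:-→d15:-→d16:-→d17:-→d18:-→d19:-→d20:H3 -> H3
  + 199.62.160.0/20 (H3) depth=20
  + 199.62.174.0/24 (H2) depth=24
  + 199.62.0.0/16 (H3) depth=16
  lookup 0.27.23.175: bits 000 walk d0:H4→d1:H2→d2:-→d3:- -> H2
  lookup 199.62.174.14: bits 110001110011111010101110 walk d0:H4→d1:-→d2:-→d3:-→d4:-→d5:-→d6:-→d7:-→d8:H1→d9:-→d10:-→d11:-→d12:-→d13:-→d14:-→d15:-→d16:H3→d17:-→d18:-→d19:-→d20:H3→d21:-→d22:-→d23:-→d24:H2 -> H2
  + 19.80.0.0/12 (H3) depth=12
  + 0.0.0.0/1 (H4) depth=1
  lookup 199.62.174.0: bits 110001110011111010101110 walk d0:H4→d1:-→d2:-→d3:-→d4:-→d5:-→d6:-→d7:-→d8:H1→d9:-→d10:-→d11:-→d12:-→d13:-→d14:-→d15:-→d16:H3→d17:-→d18:-→d19:-→d20:H3→d21:-→d22:-→d23:-→d24:H2 -> H2
  + 199.0.0.0/8 (H1) depth=8
  + 19.83.85.0/24 (H3) depth=24
  + 24.158.54.0/24 (H2) depth=24
  + 199.62.0.0/16 (H0) depth=16
  del 24.158.54.0/24 (clear depth 24)
  lookup 33.61.88.166: bits 00 walk d0:H4→d1:H4→d2:- -> H4
  + 24.158.54.0/25 (H2) depth=25
  + 199.62.174.0/24 (H1) depth=24
  + 192.0.0.0/3 (H4) depth=3
  + 199.62.174.198/32 (H4) depth=32

== LOOKUPS ==
["H2","no-route","H2","H3","H3","H2","H2","H2","H4"]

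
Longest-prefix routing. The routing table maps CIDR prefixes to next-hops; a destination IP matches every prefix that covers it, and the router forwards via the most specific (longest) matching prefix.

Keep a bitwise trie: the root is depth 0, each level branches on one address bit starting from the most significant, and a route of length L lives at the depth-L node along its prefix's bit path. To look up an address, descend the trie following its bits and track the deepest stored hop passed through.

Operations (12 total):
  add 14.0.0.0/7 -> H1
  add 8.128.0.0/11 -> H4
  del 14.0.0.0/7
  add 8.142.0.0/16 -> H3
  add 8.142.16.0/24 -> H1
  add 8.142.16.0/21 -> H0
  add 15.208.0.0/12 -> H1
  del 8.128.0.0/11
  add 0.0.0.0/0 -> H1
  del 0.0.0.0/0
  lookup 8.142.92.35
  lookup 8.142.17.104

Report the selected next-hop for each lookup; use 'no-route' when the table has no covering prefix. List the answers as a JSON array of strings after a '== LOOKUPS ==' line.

Process each operation:
  + 14.0.0.0/7 (H1) depth=7
  + 8.128.0.0/11 (H4) depth=11
  del 14.0.0.0/7 (clear depth 7)
  + 8.142.0.0/16 (H3) depth=16
  + 8.142.16.0/24 (H1) depth=24
  + 8.142.16.0/21 (H0) depth=21
  + 15.208.0.0/12 (H1) depth=12
  del 8.128.0.0/11 (clear depth 11)
  + 0.0.0.0/0 (H1) depth=0
  del 0.0.0.0/0 (clear depth 0)
  lookup 8.142.92.35: bits 00001000100011100 walk d0:-→d1:-→d2:-→d3:-→d4:-→d5:-→d6:-→d7:-→d8:-→d9:-→d10:-→d11:-→d12:-→d13:-→d14:-→d15:-→d16:H3→d17:- -> H3
  lookup 8.142.17.104: bits 00001000100011100001000 walk d0:-→d1:-→d2:-→d3:-→d4:-→d5:-→d6:-→d7:-→d8:-→d9:-→d10:-→d11:-→d12:-→d13:-→d14:-→d15:-→d16:H3→d17:-→d18:-→d19:-→d20:-→d21:H0→d22:-→d23:- -> H0

== LOOKUPS ==
["H3","H0"]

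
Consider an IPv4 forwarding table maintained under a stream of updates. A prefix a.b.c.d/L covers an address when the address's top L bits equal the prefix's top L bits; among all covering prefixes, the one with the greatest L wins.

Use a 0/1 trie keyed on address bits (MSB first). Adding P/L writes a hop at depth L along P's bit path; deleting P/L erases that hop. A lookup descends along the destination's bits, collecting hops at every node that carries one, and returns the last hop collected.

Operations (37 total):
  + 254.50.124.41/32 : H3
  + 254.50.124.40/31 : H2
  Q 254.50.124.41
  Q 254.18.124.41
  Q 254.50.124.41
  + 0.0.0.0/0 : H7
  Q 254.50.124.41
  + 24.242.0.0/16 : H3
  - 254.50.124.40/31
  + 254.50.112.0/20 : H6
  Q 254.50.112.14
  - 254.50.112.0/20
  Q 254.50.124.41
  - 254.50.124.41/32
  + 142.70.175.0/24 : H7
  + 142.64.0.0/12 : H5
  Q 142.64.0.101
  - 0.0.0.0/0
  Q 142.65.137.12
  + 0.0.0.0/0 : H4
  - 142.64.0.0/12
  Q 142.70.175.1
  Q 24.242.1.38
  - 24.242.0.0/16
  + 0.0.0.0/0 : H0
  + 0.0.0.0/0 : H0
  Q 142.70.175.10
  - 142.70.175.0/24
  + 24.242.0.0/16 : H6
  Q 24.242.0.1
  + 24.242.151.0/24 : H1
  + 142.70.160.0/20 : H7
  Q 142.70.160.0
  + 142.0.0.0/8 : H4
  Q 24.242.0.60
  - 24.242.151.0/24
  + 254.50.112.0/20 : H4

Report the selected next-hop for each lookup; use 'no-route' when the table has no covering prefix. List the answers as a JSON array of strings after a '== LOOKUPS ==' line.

Trace:
  + 254.50.124.41/32 (H3) depth=32
  + 254.50.124.40/31 (H2) depth=31
  lookup 254.50.124.41: bits 11111110001100100111110000101001 walk d0:-→d1:-→d2:-→d3:-→d4:-→d5:-→d6:-→d7:-→d8:-→d9:-→d10:-→d11:-→d12:-→d13:-→d14:-→d15:-→d16:-→d17:-→d18:-→d19:-→d20:-→d21:-→d22:-→d23:-→d24:-→d25:-→d26:-→d27:-→d28:-→d29:-→d30:-→d31:H2→d32:H3 -> H3
  lookup 254.18.124.41: bits 1111111000 walk d0:-→d1:-→d2:-→d3:-→d4:-→d5:-→d6:-→d7:-→d8:-→d9:-→d10:- -> no-route
  lookup 254.50.124.41: bits 11111110001100100111110000101001 walk d0:-→d1:-→d2:-→d3:-→d4:-→d5:-→d6:-→d7:-→d8:-→d9:-→d10:-→d11:-→d12:-→d13:-→d14:-→d15:-→d16:-→d17:-→d18:-→d19:-→d20:-→d21:-→d22:-→d23:-→d24:-→d25:-→d26:-→d27:-→d28:-→d29:-→d30:-→d31:H2→d32:H3 -> H3
  + 0.0.0.0/0 (H7) depth=0
  lookup 254.50.124.41: bits 11111110001100100111110000101001 walk d0:H7→d1:-→d2:-→d3:-→d4:-→d5:-→d6:-→d7:-→d8:-→d9:-→d10:-→d11:-→d12:-→d13:-→d14:-→d15:-→d16:-→d17:-→d18:-→d19:-→d20:-→d21:-→d22:-→d23:-→d24:-→d25:-→d26:-→d27:-→d28:-→d29:-→d30:-→d31:H2→d32:H3 -> H3
  + 24.242.0.0/16 (H3) depth=16
  - 254.50.124.40/31 clear@31
  + 254.50.112.0/20 (H6) depth=20
  lookup 254.50.112.14: bits 11111110001100100111 walk d0:H7→d1:-→d2:-→d3:-→d4:-→d5:-→d6:-→d7:-→d8:-→d9:-→d10:-→d11:-→d12:-→d13:-→d14:-→d15:-→d16:-→d17:-→d18:-→d19:-→d20:H6 -> H6
  - 254.50.112.0/20 clear@20
  lookup 254.50.124.41: bits 11111110001100100111110000101001 walk d0:H7→d1:-→d2:-→d3:-→d4:-→d5:-→d6:-→d7:-→d8:-→d9:-→d10:-→d11:-→d12:-→d13:-→d14:-→d15:-→d16:-→d17:-→d18:-→d19:-→d20:-→d21:-→d22:-→d23:-→d24:-→d25:-→d26:-→d27:-→d28:-→d29:-→d30:-→d31:-→d32:H3 -> H3
  - 254.50.124.41/32 clear@32
  + 142.70.175.0/24 (H7) depth=24
  + 142.64.0.0/12 (H5) depth=12
  lookup 142.64.0.101: bits 1000111001000 walk d0:H7→d1:-→d2:-→d3:-→d4:-→d5:-→d6:-→d7:-→d8:-→d9:-→d10:-→d11:-→d12:H5→d13:- -> H5
  - 0.0.0.0/0 clear@0
  lookup 142.65.137.12: bits 1000111001000 walk d0:-→d1:-→d2:-→d3:-→d4:-→d5:-→d6:-→d7:-→d8:-→d9:-→d10:-→d11:-→d12:H5→d13:- -> H5
  + 0.0.0.0/0 (H4) depth=0
  - 142.64.0.0/12 clear@12
  lookup 142.70.175.1: bits 100011100100011010101111 walk d0:H4→d1:-→d2:-→d3:-→d4:-→d5:-→d6:-→d7:-→d8:-→d9:-→d10:-→d11:-→d12:-→d13:-→d14:-→d15:-→d16:-→d17:-→d18:-→d19:-→d20:-→d21:-→d22:-→d23:-→d24:H7 -> H7
  lookup 24.242.1.38: bits 0001100011110010 walk d0:H4→d1:-→d2:-→d3:-→d4:-→d5:-→d6:-→d7:-→d8:-→d9:-→d10:-→d11:-→d12:-→d13:-→d14:-→d15:-→d16:H3 -> H3
  - 24.242.0.0/16 clear@16
  + 0.0.0.0/0 (H0) depth=0
  + 0.0.0.0/0 (H0) depth=0
  lookup 142.70.175.10: bits 100011100100011010101111 walk d0:H0→d1:-→d2:-→d3:-→d4:-→d5:-→d6:-→d7:-→d8:-→d9:-→d10:-→d11:-→d12:-→d13:-→d14:-→d15:-→d16:-→d17:-→d18:-→d19:-→d20:-→d21:-→d22:-→d23:-→d24:H7 -> H7
  - 142.70.175.0/24 clear@24
  + 24.242.0.0/16 (H6) depth=16
  lookup 24.242.0.1: bits 0001100011110010 walk d0:H0→d1:-→d2:-→d3:-→d4:-→d5:-→d6:-→d7:-→d8:-→d9:-→d10:-→d11:-→d12:-→d13:-→d14:-→d15:-→d16:H6 -> H6
  + 24.242.151.0/24 (H1) depth=24
  + 142.70.160.0/20 (H7) depth=20
  lookup 142.70.160.0: bits 10001110010001101010 walk d0:H0→d1:-→d2:-→d3:-→d4:-→d5:-→d6:-→d7:-→d8:-→d9:-→d10:-→d11:-→d12:-→d13:-→d14:-→d15:-→d16:-→d17:-→d18:-→d19:-→d20:H7 -> H7
  + 142.0.0.0/8 (H4) depth=8
  lookup 24.242.0.60: bits 0001100011110010 walk d0:H0→d1:-→d2:-→d3:-→d4:-→d5:-→d6:-→d7:-→d8:-→d9:-→d10:-→d11:-→d12:-→d13:-→d14:-→d15:-→d16:H6 -> H6
  - 24.242.151.0/24 clear@24
  + 254.50.112.0/20 (H4) depth=20

== LOOKUPS ==
["H3","no-route","H3","H3","H6","H3","H5","H5","H7","H3","H7","H6","H7","H6"]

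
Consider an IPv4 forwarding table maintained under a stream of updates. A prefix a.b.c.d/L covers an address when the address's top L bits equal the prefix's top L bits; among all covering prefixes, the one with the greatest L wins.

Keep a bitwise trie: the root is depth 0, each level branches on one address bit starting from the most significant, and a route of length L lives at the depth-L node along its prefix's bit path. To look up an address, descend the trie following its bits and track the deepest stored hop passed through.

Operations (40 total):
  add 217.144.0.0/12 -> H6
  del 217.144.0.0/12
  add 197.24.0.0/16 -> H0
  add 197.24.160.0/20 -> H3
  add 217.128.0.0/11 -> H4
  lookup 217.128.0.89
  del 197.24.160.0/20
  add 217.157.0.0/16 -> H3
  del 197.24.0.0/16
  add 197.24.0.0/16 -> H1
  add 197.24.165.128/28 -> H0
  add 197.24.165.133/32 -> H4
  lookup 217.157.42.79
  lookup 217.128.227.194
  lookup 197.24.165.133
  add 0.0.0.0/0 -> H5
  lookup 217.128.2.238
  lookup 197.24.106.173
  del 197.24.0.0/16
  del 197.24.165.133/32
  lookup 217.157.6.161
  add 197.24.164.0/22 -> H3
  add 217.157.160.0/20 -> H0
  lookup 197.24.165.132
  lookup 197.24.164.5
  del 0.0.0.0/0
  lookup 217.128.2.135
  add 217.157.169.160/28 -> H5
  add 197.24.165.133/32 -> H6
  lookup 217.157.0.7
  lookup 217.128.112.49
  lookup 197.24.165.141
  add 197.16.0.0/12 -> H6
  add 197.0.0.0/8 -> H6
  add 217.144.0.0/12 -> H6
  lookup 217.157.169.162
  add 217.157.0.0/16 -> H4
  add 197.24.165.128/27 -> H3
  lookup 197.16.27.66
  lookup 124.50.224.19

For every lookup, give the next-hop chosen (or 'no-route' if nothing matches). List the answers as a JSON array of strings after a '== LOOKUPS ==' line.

Apply in order:
  add 217.144.0.0/12 -> H6 at depth 12
  - 217.144.0.0/12 clear@12
  add 197.24.0.0/16 -> H0 at depth 16
  add 197.24.160.0/20 -> H3 at depth 20
  add 217.128.0.0/11 -> H4 at depth 11
  ? 217.128.0.89  path d0:-→d1:-→d2:-→d3:-→d4:-→d5:-→d6:-→d7:-→d8:-→d9:-→d10:-→d11:H4  best=H4
  - 197.24.160.0/20 clear@20
  add 217.157.0.0/16 -> H3 at depth 16
  - 197.24.0.0/16 clear@16
  add 197.24.0.0/16 -> H1 at depth 16
  add 197.24.165.128/28 -> H0 at depth 28
  add 197.24.165.133/32 -> H4 at depth 32
  ? 217.157.42.79  path d0:-→d1:-→d2:-→d3:-→d4:-→d5:-→d6:-→d7:-→d8:-→d9:-→d10:-→d11:H4→d12:-→d13:-→d14:-→d15:-→d16:H3  best=H3
  ? 217.128.227.194  path d0:-→d1:-→d2:-→d3:-→d4:-→d5:-→d6:-→d7:-→d8:-→d9:-→d10:-→d11:H4  best=H4
  ? 197.24.165.133  path d0:-→d1:-→d2:-→d3:-→d4:-→d5:-→d6:-→d7:-→d8:-→d9:-→d10:-→d11:-→d12:-→d13:-→d14:-→d15:-→d16:H1→d17:-→d18:-→d19:-→d20:-→d21:-→d22:-→d23:-→d24:-→d25:-→d26:-→d27:-→d28:H0→d29:-→d30:-→d31:-→d32:H4  best=H4
  add 0.0.0.0/0 -> H5 at depth 0
  ? 217.128.2.238  path d0:H5→d1:-→d2:-→d3:-→d4:-→d5:-→d6:-→d7:-→d8:-→d9:-→d10:-→d11:H4  best=H4
  ? 197.24.106.173  path d0:H5→d1:-→d2:-→d3:-→d4:-→d5:-→d6:-→d7:-→d8:-→d9:-→d10:-→d11:-→d12:-→d13:-→d14:-→d15:-→d16:H1  best=H1
  - 197.24.0.0/16 clear@16
  - 197.24.165.133/32 clear@32
  ? 217.157.6.161  path d0:H5→d1:-→d2:-→d3:-→d4:-→d5:-→d6:-→d7:-→d8:-→d9:-→d10:-→d11:H4→d12:-→d13:-→d14:-→d15:-→d16:H3  best=H3
  add 197.24.164.0/22 -> H3 at depth 22
  add 217.157.160.0/20 -> H0 at depth 20
  ? 197.24.165.132  path d0:H5→d1:-→d2:-→d3:-→d4:-→d5:-→d6:-→d7:-→d8:-→d9:-→d10:-→d11:-→d12:-→d13:-→d14:-→d15:-→d16:-→d17:-→d18:-→d19:-→d20:-→d21:-→d22:H3→d23:-→d24:-→d25:-→d26:-→d27:-→d28:H0→d29:-→d30:-→d31:-  best=H0
  ? 197.24.164.5  path d0:H5→d1:-→d2:-→d3:-→d4:-→d5:-→d6:-→d7:-→d8:-→d9:-→d10:-→d11:-→d12:-→d13:-→d14:-→d15:-→d16:-→d17:-→d18:-→d19:-→d20:-→d21:-→d22:H3→d23:-  best=H3
  - 0.0.0.0/0 clear@0
  ? 217.128.2.135  path d0:-→d1:-→d2:-→d3:-→d4:-→d5:-→d6:-→d7:-→d8:-→d9:-→d10:-→d11:H4  best=H4
  add 217.157.169.160/28 -> H5 at depth 28
  add 197.24.165.133/32 -> H6 at depth 32
  ? 217.157.0.7  path d0:-→d1:-→d2:-→d3:-→d4:-→d5:-→d6:-→d7:-→d8:-→d9:-→d10:-→d11:H4→d12:-→d13:-→d14:-→d15:-→d16:H3  best=H3
  ? 217.128.112.49  path d0:-→d1:-→d2:-→d3:-→d4:-→d5:-→d6:-→d7:-→d8:-→d9:-→d10:-→d11:H4  best=H4
  ? 197.24.165.141  path d0:-→d1:-→d2:-→d3:-→d4:-→d5:-→d6:-→d7:-→d8:-→d9:-→d10:-→d11:-→d12:-→d13:-→d14:-→d15:-→d16:-→d17:-→d18:-→d19:-→d20:-→d21:-→d22:H3→d23:-→d24:-→d25:-→d26:-→d27:-→d28:H0  best=H0
  add 197.16.0.0/12 -> H6 at depth 12
  add 197.0.0.0/8 -> H6 at depth 8
  add 217.144.0.0/12 -> H6 at depth 12
  ? 217.157.169.162  path d0:-→d1:-→d2:-→d3:-→d4:-→d5:-→d6:-→d7:-→d8:-→d9:-→d10:-→d11:H4→d12:H6→d13:-→d14:-→d15:-→d16:H3→d17:-→d18:-→d19:-→d20:H0→d21:-→d22:-→d23:-→d24:-→d25:-→d26:-→d27:-→d28:H5  best=H5
  add 217.157.0.0/16 -> H4 at depth 16
  add 197.24.165.128/27 -> H3 at depth 27
  ? 197.16.27.66  path d0:-→d1:-→d2:-→d3:-→d4:-→d5:-→d6:-→d7:-→d8:H6→d9:-→d10:-→d11:-→d12:H6  best=H6
  ? 124.50.224.19  path d0:-  best=no-route

== LOOKUPS ==
["H4","H3","H4","H4","H4","H1","H3","H0","H3","H4","H3","H4","H0","H5","H6","no-route"]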